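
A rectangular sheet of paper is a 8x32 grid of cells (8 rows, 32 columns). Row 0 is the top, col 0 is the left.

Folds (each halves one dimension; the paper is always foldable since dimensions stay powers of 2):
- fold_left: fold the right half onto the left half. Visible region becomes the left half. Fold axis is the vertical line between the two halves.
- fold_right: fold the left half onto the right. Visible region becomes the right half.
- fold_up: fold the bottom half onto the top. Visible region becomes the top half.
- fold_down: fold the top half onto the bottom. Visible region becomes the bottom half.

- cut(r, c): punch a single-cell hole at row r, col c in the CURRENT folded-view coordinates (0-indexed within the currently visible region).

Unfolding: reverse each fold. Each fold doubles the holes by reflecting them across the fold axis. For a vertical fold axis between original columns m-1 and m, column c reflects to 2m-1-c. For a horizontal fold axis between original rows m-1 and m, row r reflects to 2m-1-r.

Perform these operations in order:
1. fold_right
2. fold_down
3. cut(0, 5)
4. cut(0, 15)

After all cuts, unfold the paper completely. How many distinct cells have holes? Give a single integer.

Op 1 fold_right: fold axis v@16; visible region now rows[0,8) x cols[16,32) = 8x16
Op 2 fold_down: fold axis h@4; visible region now rows[4,8) x cols[16,32) = 4x16
Op 3 cut(0, 5): punch at orig (4,21); cuts so far [(4, 21)]; region rows[4,8) x cols[16,32) = 4x16
Op 4 cut(0, 15): punch at orig (4,31); cuts so far [(4, 21), (4, 31)]; region rows[4,8) x cols[16,32) = 4x16
Unfold 1 (reflect across h@4): 4 holes -> [(3, 21), (3, 31), (4, 21), (4, 31)]
Unfold 2 (reflect across v@16): 8 holes -> [(3, 0), (3, 10), (3, 21), (3, 31), (4, 0), (4, 10), (4, 21), (4, 31)]

Answer: 8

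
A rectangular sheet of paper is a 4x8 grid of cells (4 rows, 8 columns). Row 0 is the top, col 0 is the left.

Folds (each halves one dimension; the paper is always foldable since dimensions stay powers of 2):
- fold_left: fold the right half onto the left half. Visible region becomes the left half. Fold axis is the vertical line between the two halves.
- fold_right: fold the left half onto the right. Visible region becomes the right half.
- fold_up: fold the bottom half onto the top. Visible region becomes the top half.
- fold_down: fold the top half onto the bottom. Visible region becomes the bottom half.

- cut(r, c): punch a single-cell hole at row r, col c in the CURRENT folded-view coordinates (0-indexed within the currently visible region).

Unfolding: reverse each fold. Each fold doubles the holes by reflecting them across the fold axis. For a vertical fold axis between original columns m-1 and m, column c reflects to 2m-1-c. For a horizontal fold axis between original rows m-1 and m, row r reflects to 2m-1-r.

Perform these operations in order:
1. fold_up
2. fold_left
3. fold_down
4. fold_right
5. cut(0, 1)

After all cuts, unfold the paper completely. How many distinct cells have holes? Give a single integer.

Answer: 16

Derivation:
Op 1 fold_up: fold axis h@2; visible region now rows[0,2) x cols[0,8) = 2x8
Op 2 fold_left: fold axis v@4; visible region now rows[0,2) x cols[0,4) = 2x4
Op 3 fold_down: fold axis h@1; visible region now rows[1,2) x cols[0,4) = 1x4
Op 4 fold_right: fold axis v@2; visible region now rows[1,2) x cols[2,4) = 1x2
Op 5 cut(0, 1): punch at orig (1,3); cuts so far [(1, 3)]; region rows[1,2) x cols[2,4) = 1x2
Unfold 1 (reflect across v@2): 2 holes -> [(1, 0), (1, 3)]
Unfold 2 (reflect across h@1): 4 holes -> [(0, 0), (0, 3), (1, 0), (1, 3)]
Unfold 3 (reflect across v@4): 8 holes -> [(0, 0), (0, 3), (0, 4), (0, 7), (1, 0), (1, 3), (1, 4), (1, 7)]
Unfold 4 (reflect across h@2): 16 holes -> [(0, 0), (0, 3), (0, 4), (0, 7), (1, 0), (1, 3), (1, 4), (1, 7), (2, 0), (2, 3), (2, 4), (2, 7), (3, 0), (3, 3), (3, 4), (3, 7)]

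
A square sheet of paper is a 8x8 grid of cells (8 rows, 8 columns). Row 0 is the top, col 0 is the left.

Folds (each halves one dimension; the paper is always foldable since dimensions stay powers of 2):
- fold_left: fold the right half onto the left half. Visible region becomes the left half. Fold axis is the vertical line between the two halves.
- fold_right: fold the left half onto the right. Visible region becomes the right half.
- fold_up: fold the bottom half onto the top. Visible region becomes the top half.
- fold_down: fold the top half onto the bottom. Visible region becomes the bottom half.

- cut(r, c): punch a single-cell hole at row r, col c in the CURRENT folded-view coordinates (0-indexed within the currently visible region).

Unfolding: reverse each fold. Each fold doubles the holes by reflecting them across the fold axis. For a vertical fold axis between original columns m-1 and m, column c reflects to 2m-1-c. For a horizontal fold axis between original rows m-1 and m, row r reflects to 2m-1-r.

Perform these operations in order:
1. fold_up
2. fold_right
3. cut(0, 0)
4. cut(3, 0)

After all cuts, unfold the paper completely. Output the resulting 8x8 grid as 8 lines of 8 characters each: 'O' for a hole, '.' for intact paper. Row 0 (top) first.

Answer: ...OO...
........
........
...OO...
...OO...
........
........
...OO...

Derivation:
Op 1 fold_up: fold axis h@4; visible region now rows[0,4) x cols[0,8) = 4x8
Op 2 fold_right: fold axis v@4; visible region now rows[0,4) x cols[4,8) = 4x4
Op 3 cut(0, 0): punch at orig (0,4); cuts so far [(0, 4)]; region rows[0,4) x cols[4,8) = 4x4
Op 4 cut(3, 0): punch at orig (3,4); cuts so far [(0, 4), (3, 4)]; region rows[0,4) x cols[4,8) = 4x4
Unfold 1 (reflect across v@4): 4 holes -> [(0, 3), (0, 4), (3, 3), (3, 4)]
Unfold 2 (reflect across h@4): 8 holes -> [(0, 3), (0, 4), (3, 3), (3, 4), (4, 3), (4, 4), (7, 3), (7, 4)]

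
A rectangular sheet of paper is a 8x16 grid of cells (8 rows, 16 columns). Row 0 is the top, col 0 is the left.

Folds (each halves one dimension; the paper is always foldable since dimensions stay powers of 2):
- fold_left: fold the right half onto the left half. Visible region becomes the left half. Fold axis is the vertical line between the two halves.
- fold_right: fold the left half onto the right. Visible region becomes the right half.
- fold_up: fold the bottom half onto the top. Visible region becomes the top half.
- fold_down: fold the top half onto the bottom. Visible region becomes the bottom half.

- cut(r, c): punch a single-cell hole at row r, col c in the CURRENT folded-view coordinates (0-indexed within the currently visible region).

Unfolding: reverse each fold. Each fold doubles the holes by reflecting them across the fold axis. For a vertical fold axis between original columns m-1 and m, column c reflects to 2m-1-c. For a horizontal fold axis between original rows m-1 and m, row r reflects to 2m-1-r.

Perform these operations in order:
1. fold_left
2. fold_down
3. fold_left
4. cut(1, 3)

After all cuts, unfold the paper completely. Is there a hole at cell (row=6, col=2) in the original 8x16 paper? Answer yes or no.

Answer: no

Derivation:
Op 1 fold_left: fold axis v@8; visible region now rows[0,8) x cols[0,8) = 8x8
Op 2 fold_down: fold axis h@4; visible region now rows[4,8) x cols[0,8) = 4x8
Op 3 fold_left: fold axis v@4; visible region now rows[4,8) x cols[0,4) = 4x4
Op 4 cut(1, 3): punch at orig (5,3); cuts so far [(5, 3)]; region rows[4,8) x cols[0,4) = 4x4
Unfold 1 (reflect across v@4): 2 holes -> [(5, 3), (5, 4)]
Unfold 2 (reflect across h@4): 4 holes -> [(2, 3), (2, 4), (5, 3), (5, 4)]
Unfold 3 (reflect across v@8): 8 holes -> [(2, 3), (2, 4), (2, 11), (2, 12), (5, 3), (5, 4), (5, 11), (5, 12)]
Holes: [(2, 3), (2, 4), (2, 11), (2, 12), (5, 3), (5, 4), (5, 11), (5, 12)]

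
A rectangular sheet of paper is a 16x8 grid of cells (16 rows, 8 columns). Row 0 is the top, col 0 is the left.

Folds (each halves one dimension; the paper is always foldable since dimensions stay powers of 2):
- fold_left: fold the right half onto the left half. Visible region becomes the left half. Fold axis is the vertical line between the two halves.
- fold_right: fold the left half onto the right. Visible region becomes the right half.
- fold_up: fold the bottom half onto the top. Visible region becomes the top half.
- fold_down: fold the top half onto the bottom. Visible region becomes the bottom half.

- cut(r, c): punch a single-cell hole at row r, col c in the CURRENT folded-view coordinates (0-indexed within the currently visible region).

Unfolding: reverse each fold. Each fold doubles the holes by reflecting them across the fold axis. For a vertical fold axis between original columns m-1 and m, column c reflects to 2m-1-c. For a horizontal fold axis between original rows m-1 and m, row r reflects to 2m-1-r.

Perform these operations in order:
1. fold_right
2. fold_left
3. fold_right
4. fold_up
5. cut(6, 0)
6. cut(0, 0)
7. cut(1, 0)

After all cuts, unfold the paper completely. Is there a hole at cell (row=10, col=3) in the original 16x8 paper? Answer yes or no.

Op 1 fold_right: fold axis v@4; visible region now rows[0,16) x cols[4,8) = 16x4
Op 2 fold_left: fold axis v@6; visible region now rows[0,16) x cols[4,6) = 16x2
Op 3 fold_right: fold axis v@5; visible region now rows[0,16) x cols[5,6) = 16x1
Op 4 fold_up: fold axis h@8; visible region now rows[0,8) x cols[5,6) = 8x1
Op 5 cut(6, 0): punch at orig (6,5); cuts so far [(6, 5)]; region rows[0,8) x cols[5,6) = 8x1
Op 6 cut(0, 0): punch at orig (0,5); cuts so far [(0, 5), (6, 5)]; region rows[0,8) x cols[5,6) = 8x1
Op 7 cut(1, 0): punch at orig (1,5); cuts so far [(0, 5), (1, 5), (6, 5)]; region rows[0,8) x cols[5,6) = 8x1
Unfold 1 (reflect across h@8): 6 holes -> [(0, 5), (1, 5), (6, 5), (9, 5), (14, 5), (15, 5)]
Unfold 2 (reflect across v@5): 12 holes -> [(0, 4), (0, 5), (1, 4), (1, 5), (6, 4), (6, 5), (9, 4), (9, 5), (14, 4), (14, 5), (15, 4), (15, 5)]
Unfold 3 (reflect across v@6): 24 holes -> [(0, 4), (0, 5), (0, 6), (0, 7), (1, 4), (1, 5), (1, 6), (1, 7), (6, 4), (6, 5), (6, 6), (6, 7), (9, 4), (9, 5), (9, 6), (9, 7), (14, 4), (14, 5), (14, 6), (14, 7), (15, 4), (15, 5), (15, 6), (15, 7)]
Unfold 4 (reflect across v@4): 48 holes -> [(0, 0), (0, 1), (0, 2), (0, 3), (0, 4), (0, 5), (0, 6), (0, 7), (1, 0), (1, 1), (1, 2), (1, 3), (1, 4), (1, 5), (1, 6), (1, 7), (6, 0), (6, 1), (6, 2), (6, 3), (6, 4), (6, 5), (6, 6), (6, 7), (9, 0), (9, 1), (9, 2), (9, 3), (9, 4), (9, 5), (9, 6), (9, 7), (14, 0), (14, 1), (14, 2), (14, 3), (14, 4), (14, 5), (14, 6), (14, 7), (15, 0), (15, 1), (15, 2), (15, 3), (15, 4), (15, 5), (15, 6), (15, 7)]
Holes: [(0, 0), (0, 1), (0, 2), (0, 3), (0, 4), (0, 5), (0, 6), (0, 7), (1, 0), (1, 1), (1, 2), (1, 3), (1, 4), (1, 5), (1, 6), (1, 7), (6, 0), (6, 1), (6, 2), (6, 3), (6, 4), (6, 5), (6, 6), (6, 7), (9, 0), (9, 1), (9, 2), (9, 3), (9, 4), (9, 5), (9, 6), (9, 7), (14, 0), (14, 1), (14, 2), (14, 3), (14, 4), (14, 5), (14, 6), (14, 7), (15, 0), (15, 1), (15, 2), (15, 3), (15, 4), (15, 5), (15, 6), (15, 7)]

Answer: no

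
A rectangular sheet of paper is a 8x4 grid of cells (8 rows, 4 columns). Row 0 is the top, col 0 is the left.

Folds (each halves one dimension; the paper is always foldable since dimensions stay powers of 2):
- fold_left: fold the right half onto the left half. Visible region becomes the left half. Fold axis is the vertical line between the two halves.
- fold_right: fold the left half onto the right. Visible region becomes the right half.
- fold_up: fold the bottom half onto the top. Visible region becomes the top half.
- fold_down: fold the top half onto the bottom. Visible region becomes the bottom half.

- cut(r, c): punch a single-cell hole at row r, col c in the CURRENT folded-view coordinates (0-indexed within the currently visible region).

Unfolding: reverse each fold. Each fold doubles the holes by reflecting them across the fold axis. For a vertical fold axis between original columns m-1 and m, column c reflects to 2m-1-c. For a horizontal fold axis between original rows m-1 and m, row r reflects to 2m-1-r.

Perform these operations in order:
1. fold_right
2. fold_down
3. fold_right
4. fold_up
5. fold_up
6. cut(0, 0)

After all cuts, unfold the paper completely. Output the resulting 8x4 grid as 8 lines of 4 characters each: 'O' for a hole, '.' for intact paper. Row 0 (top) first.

Answer: OOOO
OOOO
OOOO
OOOO
OOOO
OOOO
OOOO
OOOO

Derivation:
Op 1 fold_right: fold axis v@2; visible region now rows[0,8) x cols[2,4) = 8x2
Op 2 fold_down: fold axis h@4; visible region now rows[4,8) x cols[2,4) = 4x2
Op 3 fold_right: fold axis v@3; visible region now rows[4,8) x cols[3,4) = 4x1
Op 4 fold_up: fold axis h@6; visible region now rows[4,6) x cols[3,4) = 2x1
Op 5 fold_up: fold axis h@5; visible region now rows[4,5) x cols[3,4) = 1x1
Op 6 cut(0, 0): punch at orig (4,3); cuts so far [(4, 3)]; region rows[4,5) x cols[3,4) = 1x1
Unfold 1 (reflect across h@5): 2 holes -> [(4, 3), (5, 3)]
Unfold 2 (reflect across h@6): 4 holes -> [(4, 3), (5, 3), (6, 3), (7, 3)]
Unfold 3 (reflect across v@3): 8 holes -> [(4, 2), (4, 3), (5, 2), (5, 3), (6, 2), (6, 3), (7, 2), (7, 3)]
Unfold 4 (reflect across h@4): 16 holes -> [(0, 2), (0, 3), (1, 2), (1, 3), (2, 2), (2, 3), (3, 2), (3, 3), (4, 2), (4, 3), (5, 2), (5, 3), (6, 2), (6, 3), (7, 2), (7, 3)]
Unfold 5 (reflect across v@2): 32 holes -> [(0, 0), (0, 1), (0, 2), (0, 3), (1, 0), (1, 1), (1, 2), (1, 3), (2, 0), (2, 1), (2, 2), (2, 3), (3, 0), (3, 1), (3, 2), (3, 3), (4, 0), (4, 1), (4, 2), (4, 3), (5, 0), (5, 1), (5, 2), (5, 3), (6, 0), (6, 1), (6, 2), (6, 3), (7, 0), (7, 1), (7, 2), (7, 3)]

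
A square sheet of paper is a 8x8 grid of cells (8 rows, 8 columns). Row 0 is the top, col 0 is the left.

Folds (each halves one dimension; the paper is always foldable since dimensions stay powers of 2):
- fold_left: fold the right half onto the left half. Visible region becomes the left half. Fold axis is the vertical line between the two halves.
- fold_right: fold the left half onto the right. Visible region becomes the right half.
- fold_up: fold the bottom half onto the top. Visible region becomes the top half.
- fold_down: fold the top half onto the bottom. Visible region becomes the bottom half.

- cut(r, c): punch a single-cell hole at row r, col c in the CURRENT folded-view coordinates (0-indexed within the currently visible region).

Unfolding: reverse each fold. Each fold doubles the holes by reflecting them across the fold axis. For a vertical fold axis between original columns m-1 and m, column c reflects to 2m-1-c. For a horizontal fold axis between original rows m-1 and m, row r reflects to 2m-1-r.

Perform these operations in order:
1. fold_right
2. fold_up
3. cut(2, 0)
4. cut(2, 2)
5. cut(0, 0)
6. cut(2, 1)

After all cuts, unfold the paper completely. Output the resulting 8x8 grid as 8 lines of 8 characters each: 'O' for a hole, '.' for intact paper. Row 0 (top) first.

Op 1 fold_right: fold axis v@4; visible region now rows[0,8) x cols[4,8) = 8x4
Op 2 fold_up: fold axis h@4; visible region now rows[0,4) x cols[4,8) = 4x4
Op 3 cut(2, 0): punch at orig (2,4); cuts so far [(2, 4)]; region rows[0,4) x cols[4,8) = 4x4
Op 4 cut(2, 2): punch at orig (2,6); cuts so far [(2, 4), (2, 6)]; region rows[0,4) x cols[4,8) = 4x4
Op 5 cut(0, 0): punch at orig (0,4); cuts so far [(0, 4), (2, 4), (2, 6)]; region rows[0,4) x cols[4,8) = 4x4
Op 6 cut(2, 1): punch at orig (2,5); cuts so far [(0, 4), (2, 4), (2, 5), (2, 6)]; region rows[0,4) x cols[4,8) = 4x4
Unfold 1 (reflect across h@4): 8 holes -> [(0, 4), (2, 4), (2, 5), (2, 6), (5, 4), (5, 5), (5, 6), (7, 4)]
Unfold 2 (reflect across v@4): 16 holes -> [(0, 3), (0, 4), (2, 1), (2, 2), (2, 3), (2, 4), (2, 5), (2, 6), (5, 1), (5, 2), (5, 3), (5, 4), (5, 5), (5, 6), (7, 3), (7, 4)]

Answer: ...OO...
........
.OOOOOO.
........
........
.OOOOOO.
........
...OO...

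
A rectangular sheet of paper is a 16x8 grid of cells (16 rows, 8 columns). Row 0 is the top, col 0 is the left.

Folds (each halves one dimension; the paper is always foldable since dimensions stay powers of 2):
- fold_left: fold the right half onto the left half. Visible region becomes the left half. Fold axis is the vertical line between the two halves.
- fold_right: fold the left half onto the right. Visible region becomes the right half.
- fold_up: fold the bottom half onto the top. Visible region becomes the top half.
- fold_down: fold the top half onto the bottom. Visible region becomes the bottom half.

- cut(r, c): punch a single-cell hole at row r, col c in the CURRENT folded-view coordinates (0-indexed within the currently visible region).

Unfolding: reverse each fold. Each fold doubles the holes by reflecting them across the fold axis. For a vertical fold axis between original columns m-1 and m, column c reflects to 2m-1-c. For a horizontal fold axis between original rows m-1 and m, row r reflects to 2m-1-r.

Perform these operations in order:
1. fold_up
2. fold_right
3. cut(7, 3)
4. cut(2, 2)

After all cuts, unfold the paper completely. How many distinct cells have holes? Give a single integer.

Answer: 8

Derivation:
Op 1 fold_up: fold axis h@8; visible region now rows[0,8) x cols[0,8) = 8x8
Op 2 fold_right: fold axis v@4; visible region now rows[0,8) x cols[4,8) = 8x4
Op 3 cut(7, 3): punch at orig (7,7); cuts so far [(7, 7)]; region rows[0,8) x cols[4,8) = 8x4
Op 4 cut(2, 2): punch at orig (2,6); cuts so far [(2, 6), (7, 7)]; region rows[0,8) x cols[4,8) = 8x4
Unfold 1 (reflect across v@4): 4 holes -> [(2, 1), (2, 6), (7, 0), (7, 7)]
Unfold 2 (reflect across h@8): 8 holes -> [(2, 1), (2, 6), (7, 0), (7, 7), (8, 0), (8, 7), (13, 1), (13, 6)]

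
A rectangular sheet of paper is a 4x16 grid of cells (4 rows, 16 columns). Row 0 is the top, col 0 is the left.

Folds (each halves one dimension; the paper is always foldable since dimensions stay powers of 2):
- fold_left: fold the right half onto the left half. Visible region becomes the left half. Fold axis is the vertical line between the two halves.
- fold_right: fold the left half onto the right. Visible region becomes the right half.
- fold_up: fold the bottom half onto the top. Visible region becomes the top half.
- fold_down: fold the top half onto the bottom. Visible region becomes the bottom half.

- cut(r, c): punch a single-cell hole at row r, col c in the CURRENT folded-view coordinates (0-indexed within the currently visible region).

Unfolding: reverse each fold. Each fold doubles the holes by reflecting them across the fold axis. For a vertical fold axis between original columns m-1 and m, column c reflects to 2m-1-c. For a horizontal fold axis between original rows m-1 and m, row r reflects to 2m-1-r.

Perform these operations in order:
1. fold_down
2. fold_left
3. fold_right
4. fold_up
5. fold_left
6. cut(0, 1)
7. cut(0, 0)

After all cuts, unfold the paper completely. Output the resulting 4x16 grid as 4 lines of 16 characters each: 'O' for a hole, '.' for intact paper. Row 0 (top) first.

Answer: OOOOOOOOOOOOOOOO
OOOOOOOOOOOOOOOO
OOOOOOOOOOOOOOOO
OOOOOOOOOOOOOOOO

Derivation:
Op 1 fold_down: fold axis h@2; visible region now rows[2,4) x cols[0,16) = 2x16
Op 2 fold_left: fold axis v@8; visible region now rows[2,4) x cols[0,8) = 2x8
Op 3 fold_right: fold axis v@4; visible region now rows[2,4) x cols[4,8) = 2x4
Op 4 fold_up: fold axis h@3; visible region now rows[2,3) x cols[4,8) = 1x4
Op 5 fold_left: fold axis v@6; visible region now rows[2,3) x cols[4,6) = 1x2
Op 6 cut(0, 1): punch at orig (2,5); cuts so far [(2, 5)]; region rows[2,3) x cols[4,6) = 1x2
Op 7 cut(0, 0): punch at orig (2,4); cuts so far [(2, 4), (2, 5)]; region rows[2,3) x cols[4,6) = 1x2
Unfold 1 (reflect across v@6): 4 holes -> [(2, 4), (2, 5), (2, 6), (2, 7)]
Unfold 2 (reflect across h@3): 8 holes -> [(2, 4), (2, 5), (2, 6), (2, 7), (3, 4), (3, 5), (3, 6), (3, 7)]
Unfold 3 (reflect across v@4): 16 holes -> [(2, 0), (2, 1), (2, 2), (2, 3), (2, 4), (2, 5), (2, 6), (2, 7), (3, 0), (3, 1), (3, 2), (3, 3), (3, 4), (3, 5), (3, 6), (3, 7)]
Unfold 4 (reflect across v@8): 32 holes -> [(2, 0), (2, 1), (2, 2), (2, 3), (2, 4), (2, 5), (2, 6), (2, 7), (2, 8), (2, 9), (2, 10), (2, 11), (2, 12), (2, 13), (2, 14), (2, 15), (3, 0), (3, 1), (3, 2), (3, 3), (3, 4), (3, 5), (3, 6), (3, 7), (3, 8), (3, 9), (3, 10), (3, 11), (3, 12), (3, 13), (3, 14), (3, 15)]
Unfold 5 (reflect across h@2): 64 holes -> [(0, 0), (0, 1), (0, 2), (0, 3), (0, 4), (0, 5), (0, 6), (0, 7), (0, 8), (0, 9), (0, 10), (0, 11), (0, 12), (0, 13), (0, 14), (0, 15), (1, 0), (1, 1), (1, 2), (1, 3), (1, 4), (1, 5), (1, 6), (1, 7), (1, 8), (1, 9), (1, 10), (1, 11), (1, 12), (1, 13), (1, 14), (1, 15), (2, 0), (2, 1), (2, 2), (2, 3), (2, 4), (2, 5), (2, 6), (2, 7), (2, 8), (2, 9), (2, 10), (2, 11), (2, 12), (2, 13), (2, 14), (2, 15), (3, 0), (3, 1), (3, 2), (3, 3), (3, 4), (3, 5), (3, 6), (3, 7), (3, 8), (3, 9), (3, 10), (3, 11), (3, 12), (3, 13), (3, 14), (3, 15)]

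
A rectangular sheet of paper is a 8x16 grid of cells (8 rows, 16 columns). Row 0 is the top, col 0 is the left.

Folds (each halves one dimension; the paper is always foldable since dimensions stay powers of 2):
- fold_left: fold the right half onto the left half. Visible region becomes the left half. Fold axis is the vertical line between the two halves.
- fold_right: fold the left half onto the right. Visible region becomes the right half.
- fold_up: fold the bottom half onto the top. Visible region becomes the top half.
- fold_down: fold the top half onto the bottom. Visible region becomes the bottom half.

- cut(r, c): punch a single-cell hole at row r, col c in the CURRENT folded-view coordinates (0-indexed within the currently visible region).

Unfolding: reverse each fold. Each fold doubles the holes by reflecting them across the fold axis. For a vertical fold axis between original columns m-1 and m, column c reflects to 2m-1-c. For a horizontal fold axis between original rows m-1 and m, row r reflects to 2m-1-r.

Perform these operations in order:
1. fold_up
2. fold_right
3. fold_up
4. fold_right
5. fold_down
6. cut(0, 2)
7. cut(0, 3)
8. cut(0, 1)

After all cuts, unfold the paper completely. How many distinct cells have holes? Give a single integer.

Op 1 fold_up: fold axis h@4; visible region now rows[0,4) x cols[0,16) = 4x16
Op 2 fold_right: fold axis v@8; visible region now rows[0,4) x cols[8,16) = 4x8
Op 3 fold_up: fold axis h@2; visible region now rows[0,2) x cols[8,16) = 2x8
Op 4 fold_right: fold axis v@12; visible region now rows[0,2) x cols[12,16) = 2x4
Op 5 fold_down: fold axis h@1; visible region now rows[1,2) x cols[12,16) = 1x4
Op 6 cut(0, 2): punch at orig (1,14); cuts so far [(1, 14)]; region rows[1,2) x cols[12,16) = 1x4
Op 7 cut(0, 3): punch at orig (1,15); cuts so far [(1, 14), (1, 15)]; region rows[1,2) x cols[12,16) = 1x4
Op 8 cut(0, 1): punch at orig (1,13); cuts so far [(1, 13), (1, 14), (1, 15)]; region rows[1,2) x cols[12,16) = 1x4
Unfold 1 (reflect across h@1): 6 holes -> [(0, 13), (0, 14), (0, 15), (1, 13), (1, 14), (1, 15)]
Unfold 2 (reflect across v@12): 12 holes -> [(0, 8), (0, 9), (0, 10), (0, 13), (0, 14), (0, 15), (1, 8), (1, 9), (1, 10), (1, 13), (1, 14), (1, 15)]
Unfold 3 (reflect across h@2): 24 holes -> [(0, 8), (0, 9), (0, 10), (0, 13), (0, 14), (0, 15), (1, 8), (1, 9), (1, 10), (1, 13), (1, 14), (1, 15), (2, 8), (2, 9), (2, 10), (2, 13), (2, 14), (2, 15), (3, 8), (3, 9), (3, 10), (3, 13), (3, 14), (3, 15)]
Unfold 4 (reflect across v@8): 48 holes -> [(0, 0), (0, 1), (0, 2), (0, 5), (0, 6), (0, 7), (0, 8), (0, 9), (0, 10), (0, 13), (0, 14), (0, 15), (1, 0), (1, 1), (1, 2), (1, 5), (1, 6), (1, 7), (1, 8), (1, 9), (1, 10), (1, 13), (1, 14), (1, 15), (2, 0), (2, 1), (2, 2), (2, 5), (2, 6), (2, 7), (2, 8), (2, 9), (2, 10), (2, 13), (2, 14), (2, 15), (3, 0), (3, 1), (3, 2), (3, 5), (3, 6), (3, 7), (3, 8), (3, 9), (3, 10), (3, 13), (3, 14), (3, 15)]
Unfold 5 (reflect across h@4): 96 holes -> [(0, 0), (0, 1), (0, 2), (0, 5), (0, 6), (0, 7), (0, 8), (0, 9), (0, 10), (0, 13), (0, 14), (0, 15), (1, 0), (1, 1), (1, 2), (1, 5), (1, 6), (1, 7), (1, 8), (1, 9), (1, 10), (1, 13), (1, 14), (1, 15), (2, 0), (2, 1), (2, 2), (2, 5), (2, 6), (2, 7), (2, 8), (2, 9), (2, 10), (2, 13), (2, 14), (2, 15), (3, 0), (3, 1), (3, 2), (3, 5), (3, 6), (3, 7), (3, 8), (3, 9), (3, 10), (3, 13), (3, 14), (3, 15), (4, 0), (4, 1), (4, 2), (4, 5), (4, 6), (4, 7), (4, 8), (4, 9), (4, 10), (4, 13), (4, 14), (4, 15), (5, 0), (5, 1), (5, 2), (5, 5), (5, 6), (5, 7), (5, 8), (5, 9), (5, 10), (5, 13), (5, 14), (5, 15), (6, 0), (6, 1), (6, 2), (6, 5), (6, 6), (6, 7), (6, 8), (6, 9), (6, 10), (6, 13), (6, 14), (6, 15), (7, 0), (7, 1), (7, 2), (7, 5), (7, 6), (7, 7), (7, 8), (7, 9), (7, 10), (7, 13), (7, 14), (7, 15)]

Answer: 96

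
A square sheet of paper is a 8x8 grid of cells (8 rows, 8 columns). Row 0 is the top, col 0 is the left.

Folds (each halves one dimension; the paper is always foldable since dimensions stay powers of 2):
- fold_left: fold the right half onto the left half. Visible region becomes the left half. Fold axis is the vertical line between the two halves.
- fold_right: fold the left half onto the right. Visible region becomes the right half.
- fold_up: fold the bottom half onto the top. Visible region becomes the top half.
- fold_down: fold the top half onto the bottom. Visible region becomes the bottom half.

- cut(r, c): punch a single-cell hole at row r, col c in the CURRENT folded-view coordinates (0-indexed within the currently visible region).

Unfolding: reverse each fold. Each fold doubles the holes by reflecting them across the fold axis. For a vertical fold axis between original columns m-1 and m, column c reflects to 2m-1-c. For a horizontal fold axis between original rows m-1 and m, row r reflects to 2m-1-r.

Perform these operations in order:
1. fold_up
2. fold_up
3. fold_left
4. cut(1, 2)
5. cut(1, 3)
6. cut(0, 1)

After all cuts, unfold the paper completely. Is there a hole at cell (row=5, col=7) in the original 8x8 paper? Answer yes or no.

Answer: no

Derivation:
Op 1 fold_up: fold axis h@4; visible region now rows[0,4) x cols[0,8) = 4x8
Op 2 fold_up: fold axis h@2; visible region now rows[0,2) x cols[0,8) = 2x8
Op 3 fold_left: fold axis v@4; visible region now rows[0,2) x cols[0,4) = 2x4
Op 4 cut(1, 2): punch at orig (1,2); cuts so far [(1, 2)]; region rows[0,2) x cols[0,4) = 2x4
Op 5 cut(1, 3): punch at orig (1,3); cuts so far [(1, 2), (1, 3)]; region rows[0,2) x cols[0,4) = 2x4
Op 6 cut(0, 1): punch at orig (0,1); cuts so far [(0, 1), (1, 2), (1, 3)]; region rows[0,2) x cols[0,4) = 2x4
Unfold 1 (reflect across v@4): 6 holes -> [(0, 1), (0, 6), (1, 2), (1, 3), (1, 4), (1, 5)]
Unfold 2 (reflect across h@2): 12 holes -> [(0, 1), (0, 6), (1, 2), (1, 3), (1, 4), (1, 5), (2, 2), (2, 3), (2, 4), (2, 5), (3, 1), (3, 6)]
Unfold 3 (reflect across h@4): 24 holes -> [(0, 1), (0, 6), (1, 2), (1, 3), (1, 4), (1, 5), (2, 2), (2, 3), (2, 4), (2, 5), (3, 1), (3, 6), (4, 1), (4, 6), (5, 2), (5, 3), (5, 4), (5, 5), (6, 2), (6, 3), (6, 4), (6, 5), (7, 1), (7, 6)]
Holes: [(0, 1), (0, 6), (1, 2), (1, 3), (1, 4), (1, 5), (2, 2), (2, 3), (2, 4), (2, 5), (3, 1), (3, 6), (4, 1), (4, 6), (5, 2), (5, 3), (5, 4), (5, 5), (6, 2), (6, 3), (6, 4), (6, 5), (7, 1), (7, 6)]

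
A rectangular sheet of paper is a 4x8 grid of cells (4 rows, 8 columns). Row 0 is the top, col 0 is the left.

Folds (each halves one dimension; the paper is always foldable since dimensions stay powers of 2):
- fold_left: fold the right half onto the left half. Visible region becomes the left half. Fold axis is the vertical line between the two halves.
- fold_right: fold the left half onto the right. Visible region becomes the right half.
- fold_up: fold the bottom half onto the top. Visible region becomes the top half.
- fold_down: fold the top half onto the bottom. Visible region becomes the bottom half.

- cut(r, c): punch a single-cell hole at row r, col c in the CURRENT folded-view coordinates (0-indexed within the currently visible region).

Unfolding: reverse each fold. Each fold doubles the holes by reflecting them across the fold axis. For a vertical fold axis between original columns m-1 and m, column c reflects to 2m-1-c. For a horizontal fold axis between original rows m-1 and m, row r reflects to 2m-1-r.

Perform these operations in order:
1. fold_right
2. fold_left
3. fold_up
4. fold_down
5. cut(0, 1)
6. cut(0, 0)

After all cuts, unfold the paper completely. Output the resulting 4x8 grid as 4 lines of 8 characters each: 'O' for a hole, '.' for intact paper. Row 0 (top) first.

Op 1 fold_right: fold axis v@4; visible region now rows[0,4) x cols[4,8) = 4x4
Op 2 fold_left: fold axis v@6; visible region now rows[0,4) x cols[4,6) = 4x2
Op 3 fold_up: fold axis h@2; visible region now rows[0,2) x cols[4,6) = 2x2
Op 4 fold_down: fold axis h@1; visible region now rows[1,2) x cols[4,6) = 1x2
Op 5 cut(0, 1): punch at orig (1,5); cuts so far [(1, 5)]; region rows[1,2) x cols[4,6) = 1x2
Op 6 cut(0, 0): punch at orig (1,4); cuts so far [(1, 4), (1, 5)]; region rows[1,2) x cols[4,6) = 1x2
Unfold 1 (reflect across h@1): 4 holes -> [(0, 4), (0, 5), (1, 4), (1, 5)]
Unfold 2 (reflect across h@2): 8 holes -> [(0, 4), (0, 5), (1, 4), (1, 5), (2, 4), (2, 5), (3, 4), (3, 5)]
Unfold 3 (reflect across v@6): 16 holes -> [(0, 4), (0, 5), (0, 6), (0, 7), (1, 4), (1, 5), (1, 6), (1, 7), (2, 4), (2, 5), (2, 6), (2, 7), (3, 4), (3, 5), (3, 6), (3, 7)]
Unfold 4 (reflect across v@4): 32 holes -> [(0, 0), (0, 1), (0, 2), (0, 3), (0, 4), (0, 5), (0, 6), (0, 7), (1, 0), (1, 1), (1, 2), (1, 3), (1, 4), (1, 5), (1, 6), (1, 7), (2, 0), (2, 1), (2, 2), (2, 3), (2, 4), (2, 5), (2, 6), (2, 7), (3, 0), (3, 1), (3, 2), (3, 3), (3, 4), (3, 5), (3, 6), (3, 7)]

Answer: OOOOOOOO
OOOOOOOO
OOOOOOOO
OOOOOOOO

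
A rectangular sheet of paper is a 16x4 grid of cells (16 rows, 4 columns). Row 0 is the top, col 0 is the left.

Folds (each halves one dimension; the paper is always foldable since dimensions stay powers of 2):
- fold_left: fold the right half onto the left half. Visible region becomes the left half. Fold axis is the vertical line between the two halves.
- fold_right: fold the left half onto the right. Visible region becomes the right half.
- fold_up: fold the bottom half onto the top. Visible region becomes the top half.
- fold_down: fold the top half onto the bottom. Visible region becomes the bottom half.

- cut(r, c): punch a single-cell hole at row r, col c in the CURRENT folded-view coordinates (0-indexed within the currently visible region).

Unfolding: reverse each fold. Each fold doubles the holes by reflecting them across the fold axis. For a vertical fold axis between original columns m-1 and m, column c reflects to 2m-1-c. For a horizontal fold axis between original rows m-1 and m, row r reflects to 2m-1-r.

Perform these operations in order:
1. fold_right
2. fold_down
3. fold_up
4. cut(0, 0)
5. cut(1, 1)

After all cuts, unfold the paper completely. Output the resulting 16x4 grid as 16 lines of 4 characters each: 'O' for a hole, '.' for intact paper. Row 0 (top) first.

Op 1 fold_right: fold axis v@2; visible region now rows[0,16) x cols[2,4) = 16x2
Op 2 fold_down: fold axis h@8; visible region now rows[8,16) x cols[2,4) = 8x2
Op 3 fold_up: fold axis h@12; visible region now rows[8,12) x cols[2,4) = 4x2
Op 4 cut(0, 0): punch at orig (8,2); cuts so far [(8, 2)]; region rows[8,12) x cols[2,4) = 4x2
Op 5 cut(1, 1): punch at orig (9,3); cuts so far [(8, 2), (9, 3)]; region rows[8,12) x cols[2,4) = 4x2
Unfold 1 (reflect across h@12): 4 holes -> [(8, 2), (9, 3), (14, 3), (15, 2)]
Unfold 2 (reflect across h@8): 8 holes -> [(0, 2), (1, 3), (6, 3), (7, 2), (8, 2), (9, 3), (14, 3), (15, 2)]
Unfold 3 (reflect across v@2): 16 holes -> [(0, 1), (0, 2), (1, 0), (1, 3), (6, 0), (6, 3), (7, 1), (7, 2), (8, 1), (8, 2), (9, 0), (9, 3), (14, 0), (14, 3), (15, 1), (15, 2)]

Answer: .OO.
O..O
....
....
....
....
O..O
.OO.
.OO.
O..O
....
....
....
....
O..O
.OO.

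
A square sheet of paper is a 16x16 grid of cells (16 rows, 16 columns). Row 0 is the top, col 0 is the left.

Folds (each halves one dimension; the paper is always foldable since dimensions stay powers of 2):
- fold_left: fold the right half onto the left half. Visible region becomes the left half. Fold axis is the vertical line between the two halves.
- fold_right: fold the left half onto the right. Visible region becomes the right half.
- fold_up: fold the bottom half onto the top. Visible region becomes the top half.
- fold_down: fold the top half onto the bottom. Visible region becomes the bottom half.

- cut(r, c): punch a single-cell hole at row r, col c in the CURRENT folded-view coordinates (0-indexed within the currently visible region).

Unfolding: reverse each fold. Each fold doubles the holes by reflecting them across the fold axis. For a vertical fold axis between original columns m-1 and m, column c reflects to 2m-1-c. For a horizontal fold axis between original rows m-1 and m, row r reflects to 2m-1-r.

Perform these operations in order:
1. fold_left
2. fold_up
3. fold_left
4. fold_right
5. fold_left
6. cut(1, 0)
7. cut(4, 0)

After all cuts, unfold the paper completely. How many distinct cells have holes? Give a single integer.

Op 1 fold_left: fold axis v@8; visible region now rows[0,16) x cols[0,8) = 16x8
Op 2 fold_up: fold axis h@8; visible region now rows[0,8) x cols[0,8) = 8x8
Op 3 fold_left: fold axis v@4; visible region now rows[0,8) x cols[0,4) = 8x4
Op 4 fold_right: fold axis v@2; visible region now rows[0,8) x cols[2,4) = 8x2
Op 5 fold_left: fold axis v@3; visible region now rows[0,8) x cols[2,3) = 8x1
Op 6 cut(1, 0): punch at orig (1,2); cuts so far [(1, 2)]; region rows[0,8) x cols[2,3) = 8x1
Op 7 cut(4, 0): punch at orig (4,2); cuts so far [(1, 2), (4, 2)]; region rows[0,8) x cols[2,3) = 8x1
Unfold 1 (reflect across v@3): 4 holes -> [(1, 2), (1, 3), (4, 2), (4, 3)]
Unfold 2 (reflect across v@2): 8 holes -> [(1, 0), (1, 1), (1, 2), (1, 3), (4, 0), (4, 1), (4, 2), (4, 3)]
Unfold 3 (reflect across v@4): 16 holes -> [(1, 0), (1, 1), (1, 2), (1, 3), (1, 4), (1, 5), (1, 6), (1, 7), (4, 0), (4, 1), (4, 2), (4, 3), (4, 4), (4, 5), (4, 6), (4, 7)]
Unfold 4 (reflect across h@8): 32 holes -> [(1, 0), (1, 1), (1, 2), (1, 3), (1, 4), (1, 5), (1, 6), (1, 7), (4, 0), (4, 1), (4, 2), (4, 3), (4, 4), (4, 5), (4, 6), (4, 7), (11, 0), (11, 1), (11, 2), (11, 3), (11, 4), (11, 5), (11, 6), (11, 7), (14, 0), (14, 1), (14, 2), (14, 3), (14, 4), (14, 5), (14, 6), (14, 7)]
Unfold 5 (reflect across v@8): 64 holes -> [(1, 0), (1, 1), (1, 2), (1, 3), (1, 4), (1, 5), (1, 6), (1, 7), (1, 8), (1, 9), (1, 10), (1, 11), (1, 12), (1, 13), (1, 14), (1, 15), (4, 0), (4, 1), (4, 2), (4, 3), (4, 4), (4, 5), (4, 6), (4, 7), (4, 8), (4, 9), (4, 10), (4, 11), (4, 12), (4, 13), (4, 14), (4, 15), (11, 0), (11, 1), (11, 2), (11, 3), (11, 4), (11, 5), (11, 6), (11, 7), (11, 8), (11, 9), (11, 10), (11, 11), (11, 12), (11, 13), (11, 14), (11, 15), (14, 0), (14, 1), (14, 2), (14, 3), (14, 4), (14, 5), (14, 6), (14, 7), (14, 8), (14, 9), (14, 10), (14, 11), (14, 12), (14, 13), (14, 14), (14, 15)]

Answer: 64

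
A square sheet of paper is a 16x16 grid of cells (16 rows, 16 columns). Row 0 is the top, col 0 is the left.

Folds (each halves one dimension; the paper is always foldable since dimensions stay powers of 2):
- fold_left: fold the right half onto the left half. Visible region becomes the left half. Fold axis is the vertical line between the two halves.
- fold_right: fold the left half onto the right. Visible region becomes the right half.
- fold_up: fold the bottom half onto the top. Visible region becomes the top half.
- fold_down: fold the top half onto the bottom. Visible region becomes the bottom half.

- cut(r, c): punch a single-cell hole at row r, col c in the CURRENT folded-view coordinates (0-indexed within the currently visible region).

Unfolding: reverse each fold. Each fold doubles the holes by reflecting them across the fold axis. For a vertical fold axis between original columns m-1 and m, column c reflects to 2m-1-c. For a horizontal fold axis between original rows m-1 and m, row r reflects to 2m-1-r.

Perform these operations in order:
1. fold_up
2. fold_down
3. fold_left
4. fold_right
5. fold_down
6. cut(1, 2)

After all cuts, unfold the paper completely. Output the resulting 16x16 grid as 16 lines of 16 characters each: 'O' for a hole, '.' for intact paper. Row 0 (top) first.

Op 1 fold_up: fold axis h@8; visible region now rows[0,8) x cols[0,16) = 8x16
Op 2 fold_down: fold axis h@4; visible region now rows[4,8) x cols[0,16) = 4x16
Op 3 fold_left: fold axis v@8; visible region now rows[4,8) x cols[0,8) = 4x8
Op 4 fold_right: fold axis v@4; visible region now rows[4,8) x cols[4,8) = 4x4
Op 5 fold_down: fold axis h@6; visible region now rows[6,8) x cols[4,8) = 2x4
Op 6 cut(1, 2): punch at orig (7,6); cuts so far [(7, 6)]; region rows[6,8) x cols[4,8) = 2x4
Unfold 1 (reflect across h@6): 2 holes -> [(4, 6), (7, 6)]
Unfold 2 (reflect across v@4): 4 holes -> [(4, 1), (4, 6), (7, 1), (7, 6)]
Unfold 3 (reflect across v@8): 8 holes -> [(4, 1), (4, 6), (4, 9), (4, 14), (7, 1), (7, 6), (7, 9), (7, 14)]
Unfold 4 (reflect across h@4): 16 holes -> [(0, 1), (0, 6), (0, 9), (0, 14), (3, 1), (3, 6), (3, 9), (3, 14), (4, 1), (4, 6), (4, 9), (4, 14), (7, 1), (7, 6), (7, 9), (7, 14)]
Unfold 5 (reflect across h@8): 32 holes -> [(0, 1), (0, 6), (0, 9), (0, 14), (3, 1), (3, 6), (3, 9), (3, 14), (4, 1), (4, 6), (4, 9), (4, 14), (7, 1), (7, 6), (7, 9), (7, 14), (8, 1), (8, 6), (8, 9), (8, 14), (11, 1), (11, 6), (11, 9), (11, 14), (12, 1), (12, 6), (12, 9), (12, 14), (15, 1), (15, 6), (15, 9), (15, 14)]

Answer: .O....O..O....O.
................
................
.O....O..O....O.
.O....O..O....O.
................
................
.O....O..O....O.
.O....O..O....O.
................
................
.O....O..O....O.
.O....O..O....O.
................
................
.O....O..O....O.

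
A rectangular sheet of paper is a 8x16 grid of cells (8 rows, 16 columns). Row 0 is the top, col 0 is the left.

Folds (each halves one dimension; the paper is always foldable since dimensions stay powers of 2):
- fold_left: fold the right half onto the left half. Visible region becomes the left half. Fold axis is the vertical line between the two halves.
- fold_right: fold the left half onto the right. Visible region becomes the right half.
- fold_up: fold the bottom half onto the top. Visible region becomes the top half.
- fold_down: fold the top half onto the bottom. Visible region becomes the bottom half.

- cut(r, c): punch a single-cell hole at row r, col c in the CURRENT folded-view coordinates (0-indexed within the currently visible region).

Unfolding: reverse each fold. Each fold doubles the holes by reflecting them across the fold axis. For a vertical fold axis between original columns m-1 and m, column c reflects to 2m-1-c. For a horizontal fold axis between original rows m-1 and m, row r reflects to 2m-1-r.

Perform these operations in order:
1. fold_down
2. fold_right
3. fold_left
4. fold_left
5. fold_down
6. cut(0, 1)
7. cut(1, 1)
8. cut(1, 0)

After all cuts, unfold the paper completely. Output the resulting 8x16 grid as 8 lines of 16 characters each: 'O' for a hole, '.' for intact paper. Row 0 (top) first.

Op 1 fold_down: fold axis h@4; visible region now rows[4,8) x cols[0,16) = 4x16
Op 2 fold_right: fold axis v@8; visible region now rows[4,8) x cols[8,16) = 4x8
Op 3 fold_left: fold axis v@12; visible region now rows[4,8) x cols[8,12) = 4x4
Op 4 fold_left: fold axis v@10; visible region now rows[4,8) x cols[8,10) = 4x2
Op 5 fold_down: fold axis h@6; visible region now rows[6,8) x cols[8,10) = 2x2
Op 6 cut(0, 1): punch at orig (6,9); cuts so far [(6, 9)]; region rows[6,8) x cols[8,10) = 2x2
Op 7 cut(1, 1): punch at orig (7,9); cuts so far [(6, 9), (7, 9)]; region rows[6,8) x cols[8,10) = 2x2
Op 8 cut(1, 0): punch at orig (7,8); cuts so far [(6, 9), (7, 8), (7, 9)]; region rows[6,8) x cols[8,10) = 2x2
Unfold 1 (reflect across h@6): 6 holes -> [(4, 8), (4, 9), (5, 9), (6, 9), (7, 8), (7, 9)]
Unfold 2 (reflect across v@10): 12 holes -> [(4, 8), (4, 9), (4, 10), (4, 11), (5, 9), (5, 10), (6, 9), (6, 10), (7, 8), (7, 9), (7, 10), (7, 11)]
Unfold 3 (reflect across v@12): 24 holes -> [(4, 8), (4, 9), (4, 10), (4, 11), (4, 12), (4, 13), (4, 14), (4, 15), (5, 9), (5, 10), (5, 13), (5, 14), (6, 9), (6, 10), (6, 13), (6, 14), (7, 8), (7, 9), (7, 10), (7, 11), (7, 12), (7, 13), (7, 14), (7, 15)]
Unfold 4 (reflect across v@8): 48 holes -> [(4, 0), (4, 1), (4, 2), (4, 3), (4, 4), (4, 5), (4, 6), (4, 7), (4, 8), (4, 9), (4, 10), (4, 11), (4, 12), (4, 13), (4, 14), (4, 15), (5, 1), (5, 2), (5, 5), (5, 6), (5, 9), (5, 10), (5, 13), (5, 14), (6, 1), (6, 2), (6, 5), (6, 6), (6, 9), (6, 10), (6, 13), (6, 14), (7, 0), (7, 1), (7, 2), (7, 3), (7, 4), (7, 5), (7, 6), (7, 7), (7, 8), (7, 9), (7, 10), (7, 11), (7, 12), (7, 13), (7, 14), (7, 15)]
Unfold 5 (reflect across h@4): 96 holes -> [(0, 0), (0, 1), (0, 2), (0, 3), (0, 4), (0, 5), (0, 6), (0, 7), (0, 8), (0, 9), (0, 10), (0, 11), (0, 12), (0, 13), (0, 14), (0, 15), (1, 1), (1, 2), (1, 5), (1, 6), (1, 9), (1, 10), (1, 13), (1, 14), (2, 1), (2, 2), (2, 5), (2, 6), (2, 9), (2, 10), (2, 13), (2, 14), (3, 0), (3, 1), (3, 2), (3, 3), (3, 4), (3, 5), (3, 6), (3, 7), (3, 8), (3, 9), (3, 10), (3, 11), (3, 12), (3, 13), (3, 14), (3, 15), (4, 0), (4, 1), (4, 2), (4, 3), (4, 4), (4, 5), (4, 6), (4, 7), (4, 8), (4, 9), (4, 10), (4, 11), (4, 12), (4, 13), (4, 14), (4, 15), (5, 1), (5, 2), (5, 5), (5, 6), (5, 9), (5, 10), (5, 13), (5, 14), (6, 1), (6, 2), (6, 5), (6, 6), (6, 9), (6, 10), (6, 13), (6, 14), (7, 0), (7, 1), (7, 2), (7, 3), (7, 4), (7, 5), (7, 6), (7, 7), (7, 8), (7, 9), (7, 10), (7, 11), (7, 12), (7, 13), (7, 14), (7, 15)]

Answer: OOOOOOOOOOOOOOOO
.OO..OO..OO..OO.
.OO..OO..OO..OO.
OOOOOOOOOOOOOOOO
OOOOOOOOOOOOOOOO
.OO..OO..OO..OO.
.OO..OO..OO..OO.
OOOOOOOOOOOOOOOO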